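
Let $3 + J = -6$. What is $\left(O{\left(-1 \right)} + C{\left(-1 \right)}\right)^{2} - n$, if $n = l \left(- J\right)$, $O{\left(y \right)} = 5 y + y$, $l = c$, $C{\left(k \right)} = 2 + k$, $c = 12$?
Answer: $-83$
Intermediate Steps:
$J = -9$ ($J = -3 - 6 = -9$)
$l = 12$
$O{\left(y \right)} = 6 y$
$n = 108$ ($n = 12 \left(\left(-1\right) \left(-9\right)\right) = 12 \cdot 9 = 108$)
$\left(O{\left(-1 \right)} + C{\left(-1 \right)}\right)^{2} - n = \left(6 \left(-1\right) + \left(2 - 1\right)\right)^{2} - 108 = \left(-6 + 1\right)^{2} - 108 = \left(-5\right)^{2} - 108 = 25 - 108 = -83$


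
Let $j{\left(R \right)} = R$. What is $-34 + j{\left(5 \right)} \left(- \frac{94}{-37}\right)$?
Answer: $- \frac{788}{37} \approx -21.297$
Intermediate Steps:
$-34 + j{\left(5 \right)} \left(- \frac{94}{-37}\right) = -34 + 5 \left(- \frac{94}{-37}\right) = -34 + 5 \left(\left(-94\right) \left(- \frac{1}{37}\right)\right) = -34 + 5 \cdot \frac{94}{37} = -34 + \frac{470}{37} = - \frac{788}{37}$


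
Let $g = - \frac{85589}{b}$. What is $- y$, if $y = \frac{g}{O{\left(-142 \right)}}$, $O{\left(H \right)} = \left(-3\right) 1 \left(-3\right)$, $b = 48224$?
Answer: $\frac{85589}{434016} \approx 0.1972$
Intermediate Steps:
$g = - \frac{85589}{48224} \approx -1.7748$
$O{\left(H \right)} = 9$ ($O{\left(H \right)} = \left(-3\right) \left(-3\right) = 9$)
$y = - \frac{85589}{434016}$ ($y = - \frac{85589}{48224 \cdot 9} = \left(- \frac{85589}{48224}\right) \frac{1}{9} = - \frac{85589}{434016} \approx -0.1972$)
$- y = \left(-1\right) \left(- \frac{85589}{434016}\right) = \frac{85589}{434016}$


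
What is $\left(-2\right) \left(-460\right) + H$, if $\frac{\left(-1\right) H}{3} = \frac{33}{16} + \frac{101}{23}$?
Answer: $\frac{331435}{368} \approx 900.64$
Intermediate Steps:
$H = - \frac{7125}{368}$ ($H = - 3 \left(\frac{33}{16} + \frac{101}{23}\right) = \left(-3\right) \frac{2375}{368} = - \frac{7125}{368} \approx -19.361$)
$\left(-2\right) \left(-460\right) + H = \left(-2\right) \left(-460\right) - \frac{7125}{368} = 920 - \frac{7125}{368} = \frac{331435}{368}$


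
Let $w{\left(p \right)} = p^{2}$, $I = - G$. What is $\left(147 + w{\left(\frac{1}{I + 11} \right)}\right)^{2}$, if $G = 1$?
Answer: $\frac{216119401}{10000} \approx 21612.0$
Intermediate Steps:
$I = -1$ ($I = \left(-1\right) 1 = -1$)
$\left(147 + w{\left(\frac{1}{I + 11} \right)}\right)^{2} = \left(147 + \left(\frac{1}{-1 + 11}\right)^{2}\right)^{2} = \left(147 + \left(\frac{1}{10}\right)^{2}\right)^{2} = \left(147 + \frac{1}{100}\right)^{2} = \left(\frac{14701}{100}\right)^{2} = \frac{216119401}{10000}$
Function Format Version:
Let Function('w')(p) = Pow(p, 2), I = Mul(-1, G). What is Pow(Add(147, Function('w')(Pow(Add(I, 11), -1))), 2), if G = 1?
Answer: Rational(216119401, 10000) ≈ 21612.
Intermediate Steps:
I = -1 (I = Mul(-1, 1) = -1)
Pow(Add(147, Function('w')(Pow(Add(I, 11), -1))), 2) = Pow(Add(147, Pow(Pow(Add(-1, 11), -1), 2)), 2) = Pow(Add(147, Pow(Pow(10, -1), 2)), 2) = Pow(Add(147, Pow(Rational(1, 10), 2)), 2) = Pow(Add(147, Rational(1, 100)), 2) = Pow(Rational(14701, 100), 2) = Rational(216119401, 10000)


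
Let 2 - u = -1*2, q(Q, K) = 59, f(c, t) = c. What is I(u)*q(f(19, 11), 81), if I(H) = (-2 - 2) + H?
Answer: 0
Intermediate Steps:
u = 4 (u = 2 - (-1)*2 = 2 - 1*(-2) = 2 + 2 = 4)
I(H) = -4 + H
I(u)*q(f(19, 11), 81) = (-4 + 4)*59 = 0*59 = 0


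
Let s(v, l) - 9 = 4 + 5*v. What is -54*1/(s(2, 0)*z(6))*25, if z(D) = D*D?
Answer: -75/46 ≈ -1.6304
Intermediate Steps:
s(v, l) = 13 + 5*v (s(v, l) = 9 + (4 + 5*v) = 13 + 5*v)
z(D) = D²
-54*1/(s(2, 0)*z(6))*25 = -54*1/(36*(13 + 5*2))*25 = -54*1/(36*(13 + 10))*25 = -54/(36*23)*25 = -54/828*25 = -54*1/828*25 = -3/46*25 = -75/46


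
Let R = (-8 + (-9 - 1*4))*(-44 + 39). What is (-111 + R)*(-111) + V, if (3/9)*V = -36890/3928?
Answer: 1252689/1964 ≈ 637.83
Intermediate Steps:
R = 105 (R = (-8 + (-9 - 4))*(-5) = (-8 - 13)*(-5) = -21*(-5) = 105)
V = -55335/1964 (V = 3*(-36890/3928) = 3*(-36890*1/3928) = 3*(-18445/1964) = -55335/1964 ≈ -28.175)
(-111 + R)*(-111) + V = (-111 + 105)*(-111) - 55335/1964 = -6*(-111) - 55335/1964 = 666 - 55335/1964 = 1252689/1964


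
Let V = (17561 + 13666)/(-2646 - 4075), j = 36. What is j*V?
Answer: -1124172/6721 ≈ -167.26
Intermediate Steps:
V = -31227/6721 (V = 31227/(-6721) = 31227*(-1/6721) = -31227/6721 ≈ -4.6462)
j*V = 36*(-31227/6721) = -1124172/6721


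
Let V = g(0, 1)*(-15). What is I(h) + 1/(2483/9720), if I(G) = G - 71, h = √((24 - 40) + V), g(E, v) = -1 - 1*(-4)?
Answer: -166573/2483 + I*√61 ≈ -67.085 + 7.8102*I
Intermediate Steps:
g(E, v) = 3 (g(E, v) = -1 + 4 = 3)
V = -45 (V = 3*(-15) = -45)
h = I*√61 (h = √((24 - 40) - 45) = √(-16 - 45) = √(-61) = I*√61 ≈ 7.8102*I)
I(G) = -71 + G
I(h) + 1/(2483/9720) = (-71 + I*√61) + 1/(2483/9720) = (-71 + I*√61) + 9720/2483 = -166573/2483 + I*√61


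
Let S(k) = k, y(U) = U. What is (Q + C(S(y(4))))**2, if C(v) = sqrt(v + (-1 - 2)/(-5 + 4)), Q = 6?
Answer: (6 + sqrt(7))**2 ≈ 74.749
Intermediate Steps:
C(v) = sqrt(3 + v) (C(v) = sqrt(v - 3/(-1)) = sqrt(v - 3*(-1)) = sqrt(v + 3) = sqrt(3 + v))
(Q + C(S(y(4))))**2 = (6 + sqrt(3 + 4))**2 = (6 + sqrt(7))**2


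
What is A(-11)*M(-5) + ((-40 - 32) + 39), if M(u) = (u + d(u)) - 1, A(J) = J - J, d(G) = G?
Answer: -33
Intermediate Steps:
A(J) = 0
M(u) = -1 + 2*u (M(u) = (u + u) - 1 = 2*u - 1 = -1 + 2*u)
A(-11)*M(-5) + ((-40 - 32) + 39) = 0*(-1 + 2*(-5)) + ((-40 - 32) + 39) = 0*(-1 - 10) + (-72 + 39) = 0*(-11) - 33 = 0 - 33 = -33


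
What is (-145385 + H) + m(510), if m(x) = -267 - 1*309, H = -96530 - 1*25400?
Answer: -267891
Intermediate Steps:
H = -121930 (H = -96530 - 25400 = -121930)
m(x) = -576 (m(x) = -267 - 309 = -576)
(-145385 + H) + m(510) = (-145385 - 121930) - 576 = -267315 - 576 = -267891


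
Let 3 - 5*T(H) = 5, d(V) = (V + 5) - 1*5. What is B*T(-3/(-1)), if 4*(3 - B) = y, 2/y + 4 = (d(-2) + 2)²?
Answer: -5/4 ≈ -1.2500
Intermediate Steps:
d(V) = V (d(V) = (5 + V) - 5 = V)
T(H) = -⅖ (T(H) = ⅗ - ⅕*5 = ⅗ - 1 = -⅖)
y = -½ (y = 2/(-4 + (-2 + 2)²) = 2/(-4 + 0²) = 2/(-4 + 0) = 2/(-4) = 2*(-¼) = -½ ≈ -0.50000)
B = 25/8 (B = 3 - ¼*(-½) = 3 + ⅛ = 25/8 ≈ 3.1250)
B*T(-3/(-1)) = (25/8)*(-⅖) = -5/4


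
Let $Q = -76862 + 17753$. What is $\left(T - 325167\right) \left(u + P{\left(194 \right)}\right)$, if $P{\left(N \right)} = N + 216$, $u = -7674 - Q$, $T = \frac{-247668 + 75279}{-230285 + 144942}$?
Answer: $- \frac{1438727518375740}{85343} \approx -1.6858 \cdot 10^{10}$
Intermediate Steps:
$T = \frac{172389}{85343}$ ($T = - \frac{172389}{-85343} = \left(-172389\right) \left(- \frac{1}{85343}\right) = \frac{172389}{85343} \approx 2.02$)
$Q = -59109$
$u = 51435$ ($u = -7674 - -59109 = -7674 + 59109 = 51435$)
$P{\left(N \right)} = 216 + N$
$\left(T - 325167\right) \left(u + P{\left(194 \right)}\right) = \left(\frac{172389}{85343} - 325167\right) \left(51435 + \left(216 + 194\right)\right) = - \frac{27750554892 \left(51435 + 410\right)}{85343} = \left(- \frac{27750554892}{85343}\right) 51845 = - \frac{1438727518375740}{85343}$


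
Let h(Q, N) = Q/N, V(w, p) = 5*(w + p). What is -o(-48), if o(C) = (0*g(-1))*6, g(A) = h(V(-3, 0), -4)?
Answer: 0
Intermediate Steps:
V(w, p) = 5*p + 5*w (V(w, p) = 5*(p + w) = 5*p + 5*w)
g(A) = 15/4 (g(A) = (5*0 + 5*(-3))/(-4) = (0 - 15)*(-1/4) = -15*(-1/4) = 15/4)
o(C) = 0 (o(C) = (0*(15/4))*6 = 0*6 = 0)
-o(-48) = -1*0 = 0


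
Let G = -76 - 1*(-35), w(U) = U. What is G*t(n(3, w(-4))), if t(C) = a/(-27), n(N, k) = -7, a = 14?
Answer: 574/27 ≈ 21.259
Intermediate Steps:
t(C) = -14/27 (t(C) = 14/(-27) = 14*(-1/27) = -14/27)
G = -41 (G = -76 + 35 = -41)
G*t(n(3, w(-4))) = -41*(-14/27) = 574/27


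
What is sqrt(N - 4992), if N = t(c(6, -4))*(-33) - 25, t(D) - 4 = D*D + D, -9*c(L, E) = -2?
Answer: I*sqrt(417795)/9 ≈ 71.819*I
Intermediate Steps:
c(L, E) = 2/9 (c(L, E) = -1/9*(-2) = 2/9)
t(D) = 4 + D + D**2 (t(D) = 4 + (D*D + D) = 4 + (D**2 + D) = 4 + (D + D**2) = 4 + D + D**2)
N = -4481/27 (N = (4 + 2/9 + (2/9)**2)*(-33) - 25 = (4 + 2/9 + 4/81)*(-33) - 25 = (346/81)*(-33) - 25 = -3806/27 - 25 = -4481/27 ≈ -165.96)
sqrt(N - 4992) = sqrt(-4481/27 - 4992) = sqrt(-139265/27) = I*sqrt(417795)/9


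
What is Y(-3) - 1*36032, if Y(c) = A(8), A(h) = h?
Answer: -36024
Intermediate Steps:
Y(c) = 8
Y(-3) - 1*36032 = 8 - 1*36032 = 8 - 36032 = -36024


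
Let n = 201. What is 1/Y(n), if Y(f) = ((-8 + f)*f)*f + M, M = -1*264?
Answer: 1/7797129 ≈ 1.2825e-7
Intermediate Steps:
M = -264
Y(f) = -264 + f²*(-8 + f) (Y(f) = ((-8 + f)*f)*f - 264 = (f*(-8 + f))*f - 264 = f²*(-8 + f) - 264 = -264 + f²*(-8 + f))
1/Y(n) = 1/(-264 + 201³ - 8*201²) = 1/(-264 + 8120601 - 8*40401) = 1/(-264 + 8120601 - 323208) = 1/7797129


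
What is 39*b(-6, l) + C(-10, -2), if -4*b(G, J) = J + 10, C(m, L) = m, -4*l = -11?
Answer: -2149/16 ≈ -134.31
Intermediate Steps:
l = 11/4 (l = -1/4*(-11) = 11/4 ≈ 2.7500)
b(G, J) = -5/2 - J/4 (b(G, J) = -(J + 10)/4 = -(10 + J)/4 = -5/2 - J/4)
39*b(-6, l) + C(-10, -2) = 39*(-5/2 - 1/4*11/4) - 10 = 39*(-5/2 - 11/16) - 10 = 39*(-51/16) - 10 = -1989/16 - 10 = -2149/16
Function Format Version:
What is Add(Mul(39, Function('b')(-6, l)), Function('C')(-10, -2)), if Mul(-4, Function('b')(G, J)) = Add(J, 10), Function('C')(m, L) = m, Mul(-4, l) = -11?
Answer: Rational(-2149, 16) ≈ -134.31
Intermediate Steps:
l = Rational(11, 4) (l = Mul(Rational(-1, 4), -11) = Rational(11, 4) ≈ 2.7500)
Function('b')(G, J) = Add(Rational(-5, 2), Mul(Rational(-1, 4), J)) (Function('b')(G, J) = Mul(Rational(-1, 4), Add(J, 10)) = Mul(Rational(-1, 4), Add(10, J)) = Add(Rational(-5, 2), Mul(Rational(-1, 4), J)))
Add(Mul(39, Function('b')(-6, l)), Function('C')(-10, -2)) = Add(Mul(39, Add(Rational(-5, 2), Mul(Rational(-1, 4), Rational(11, 4)))), -10) = Add(Mul(39, Add(Rational(-5, 2), Rational(-11, 16))), -10) = Add(Mul(39, Rational(-51, 16)), -10) = Add(Rational(-1989, 16), -10) = Rational(-2149, 16)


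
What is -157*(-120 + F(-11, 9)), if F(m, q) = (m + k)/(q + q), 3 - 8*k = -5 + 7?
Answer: 908873/48 ≈ 18935.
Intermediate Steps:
k = ⅛ (k = 3/8 - (-5 + 7)/8 = 3/8 - ⅛*2 = 3/8 - ¼ = ⅛ ≈ 0.12500)
F(m, q) = (⅛ + m)/(2*q) (F(m, q) = (m + ⅛)/(q + q) = (⅛ + m)/((2*q)) = (⅛ + m)*(1/(2*q)) = (⅛ + m)/(2*q))
-157*(-120 + F(-11, 9)) = -157*(-120 + (1/16)*(1 + 8*(-11))/9) = -157*(-120 + (1/16)*(⅑)*(1 - 88)) = -157*(-120 + (1/16)*(⅑)*(-87)) = -157*(-120 - 29/48) = -157*(-5789/48) = 908873/48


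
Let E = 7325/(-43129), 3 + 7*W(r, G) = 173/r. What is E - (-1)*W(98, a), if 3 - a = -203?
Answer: -10243559/29586494 ≈ -0.34622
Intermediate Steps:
a = 206 (a = 3 - 1*(-203) = 3 + 203 = 206)
W(r, G) = -3/7 + 173/(7*r) (W(r, G) = -3/7 + (173/r)/7 = -3/7 + 173/(7*r))
E = -7325/43129 (E = 7325*(-1/43129) = -7325/43129 ≈ -0.16984)
E - (-1)*W(98, a) = -7325/43129 - (-1)*(⅐)*(173 - 3*98)/98 = -7325/43129 - (-1)*(⅐)*(1/98)*(173 - 294) = -7325/43129 - (-1)*(⅐)*(1/98)*(-121) = -7325/43129 - (-1)*(-121)/686 = -7325/43129 - 1*121/686 = -7325/43129 - 121/686 = -10243559/29586494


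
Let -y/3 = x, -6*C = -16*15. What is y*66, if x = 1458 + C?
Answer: -296604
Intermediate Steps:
C = 40 (C = -(-8)*15/3 = -⅙*(-240) = 40)
x = 1498 (x = 1458 + 40 = 1498)
y = -4494 (y = -3*1498 = -4494)
y*66 = -4494*66 = -296604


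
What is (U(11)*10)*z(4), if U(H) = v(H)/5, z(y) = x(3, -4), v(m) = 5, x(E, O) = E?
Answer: 30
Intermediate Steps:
z(y) = 3
U(H) = 1 (U(H) = 5/5 = 5*(1/5) = 1)
(U(11)*10)*z(4) = (1*10)*3 = 10*3 = 30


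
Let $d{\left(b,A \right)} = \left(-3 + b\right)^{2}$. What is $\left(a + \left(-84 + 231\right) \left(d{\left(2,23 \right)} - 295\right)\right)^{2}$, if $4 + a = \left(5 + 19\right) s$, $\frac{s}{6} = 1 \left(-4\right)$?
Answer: $1918264804$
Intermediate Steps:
$s = -24$ ($s = 6 \cdot 1 \left(-4\right) = 6 \left(-4\right) = -24$)
$a = -580$ ($a = -4 + \left(5 + 19\right) \left(-24\right) = -4 + 24 \left(-24\right) = -4 - 576 = -580$)
$\left(a + \left(-84 + 231\right) \left(d{\left(2,23 \right)} - 295\right)\right)^{2} = \left(-580 + \left(-84 + 231\right) \left(\left(-3 + 2\right)^{2} - 295\right)\right)^{2} = \left(-580 + 147 \left(\left(-1\right)^{2} - 295\right)\right)^{2} = \left(-580 + 147 \left(1 - 295\right)\right)^{2} = \left(-580 + 147 \left(-294\right)\right)^{2} = \left(-580 - 43218\right)^{2} = \left(-43798\right)^{2} = 1918264804$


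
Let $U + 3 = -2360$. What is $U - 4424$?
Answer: $-6787$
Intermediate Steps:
$U = -2363$ ($U = -3 - 2360 = -2363$)
$U - 4424 = -2363 - 4424 = -6787$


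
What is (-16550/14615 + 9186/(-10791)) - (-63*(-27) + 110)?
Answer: -19061766437/10514031 ≈ -1813.0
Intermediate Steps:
(-16550/14615 + 9186/(-10791)) - (-63*(-27) + 110) = (-16550*1/14615 + 9186*(-1/10791)) - (1701 + 110) = (-3310/2923 - 3062/3597) - 1*1811 = -20856296/10514031 - 1811 = -19061766437/10514031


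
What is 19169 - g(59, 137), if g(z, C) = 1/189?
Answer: 3622940/189 ≈ 19169.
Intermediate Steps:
g(z, C) = 1/189
19169 - g(59, 137) = 19169 - 1*1/189 = 19169 - 1/189 = 3622940/189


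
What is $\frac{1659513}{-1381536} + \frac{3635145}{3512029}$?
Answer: $- \frac{268724699719}{1617331498848} \approx -0.16615$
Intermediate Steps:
$\frac{1659513}{-1381536} + \frac{3635145}{3512029} = 1659513 \left(- \frac{1}{1381536}\right) + 3635145 \cdot \frac{1}{3512029} = - \frac{553171}{460512} + \frac{3635145}{3512029} = - \frac{268724699719}{1617331498848}$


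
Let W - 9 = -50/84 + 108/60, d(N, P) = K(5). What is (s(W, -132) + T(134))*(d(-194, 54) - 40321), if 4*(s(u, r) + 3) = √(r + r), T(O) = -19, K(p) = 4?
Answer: 886974 - 40317*I*√66/2 ≈ 8.8697e+5 - 1.6377e+5*I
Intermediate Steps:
d(N, P) = 4
W = 2143/210 (W = 9 + (-50/84 + 108/60) = 9 + (-50*1/84 + 108*(1/60)) = 9 + (-25/42 + 9/5) = 9 + 253/210 = 2143/210 ≈ 10.205)
s(u, r) = -3 + √2*√r/4 (s(u, r) = -3 + √(r + r)/4 = -3 + √(2*r)/4 = -3 + (√2*√r)/4 = -3 + √2*√r/4)
(s(W, -132) + T(134))*(d(-194, 54) - 40321) = ((-3 + √2*√(-132)/4) - 19)*(4 - 40321) = ((-3 + √2*(2*I*√33)/4) - 19)*(-40317) = ((-3 + I*√66/2) - 19)*(-40317) = (-22 + I*√66/2)*(-40317) = 886974 - 40317*I*√66/2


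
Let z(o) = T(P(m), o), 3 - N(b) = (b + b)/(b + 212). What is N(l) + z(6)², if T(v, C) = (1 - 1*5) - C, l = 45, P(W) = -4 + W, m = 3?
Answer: 26381/257 ≈ 102.65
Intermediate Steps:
N(b) = 3 - 2*b/(212 + b) (N(b) = 3 - (b + b)/(b + 212) = 3 - 2*b/(212 + b))
T(v, C) = -4 - C (T(v, C) = (1 - 5) - C = -4 - C)
z(o) = -4 - o
N(l) + z(6)² = (636 + 45)/(212 + 45) + (-4 - 1*6)² = 681/257 + (-4 - 6)² = (1/257)*681 + (-10)² = 681/257 + 100 = 26381/257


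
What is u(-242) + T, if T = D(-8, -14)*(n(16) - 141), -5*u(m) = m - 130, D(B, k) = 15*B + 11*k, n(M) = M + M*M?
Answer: -179098/5 ≈ -35820.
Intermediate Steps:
n(M) = M + M²
D(B, k) = 11*k + 15*B
u(m) = 26 - m/5 (u(m) = -(m - 130)/5 = -(-130 + m)/5 = 26 - m/5)
T = -35894 (T = (11*(-14) + 15*(-8))*(16*(1 + 16) - 141) = (-154 - 120)*(16*17 - 141) = -274*(272 - 141) = -274*131 = -35894)
u(-242) + T = (26 - ⅕*(-242)) - 35894 = (26 + 242/5) - 35894 = 372/5 - 35894 = -179098/5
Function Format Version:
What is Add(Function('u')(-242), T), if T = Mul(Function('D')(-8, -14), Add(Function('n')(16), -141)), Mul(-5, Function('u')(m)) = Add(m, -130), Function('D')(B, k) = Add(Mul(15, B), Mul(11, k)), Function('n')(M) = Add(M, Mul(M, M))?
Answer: Rational(-179098, 5) ≈ -35820.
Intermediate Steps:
Function('n')(M) = Add(M, Pow(M, 2))
Function('D')(B, k) = Add(Mul(11, k), Mul(15, B))
Function('u')(m) = Add(26, Mul(Rational(-1, 5), m)) (Function('u')(m) = Mul(Rational(-1, 5), Add(m, -130)) = Mul(Rational(-1, 5), Add(-130, m)) = Add(26, Mul(Rational(-1, 5), m)))
T = -35894 (T = Mul(Add(Mul(11, -14), Mul(15, -8)), Add(Mul(16, Add(1, 16)), -141)) = Mul(Add(-154, -120), Add(Mul(16, 17), -141)) = Mul(-274, Add(272, -141)) = Mul(-274, 131) = -35894)
Add(Function('u')(-242), T) = Add(Add(26, Mul(Rational(-1, 5), -242)), -35894) = Add(Add(26, Rational(242, 5)), -35894) = Add(Rational(372, 5), -35894) = Rational(-179098, 5)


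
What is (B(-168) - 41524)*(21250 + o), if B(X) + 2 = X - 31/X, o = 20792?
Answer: -7011565561/4 ≈ -1.7529e+9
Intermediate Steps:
B(X) = -2 + X - 31/X (B(X) = -2 + (X - 31/X) = -2 + X - 31/X)
(B(-168) - 41524)*(21250 + o) = ((-2 - 168 - 31/(-168)) - 41524)*(21250 + 20792) = ((-2 - 168 - 31*(-1/168)) - 41524)*42042 = ((-2 - 168 + 31/168) - 41524)*42042 = (-28529/168 - 41524)*42042 = -7004561/168*42042 = -7011565561/4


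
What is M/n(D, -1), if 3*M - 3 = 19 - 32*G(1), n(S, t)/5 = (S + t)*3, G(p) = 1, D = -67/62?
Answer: 124/1161 ≈ 0.10680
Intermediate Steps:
D = -67/62 (D = -67*1/62 = -67/62 ≈ -1.0806)
n(S, t) = 15*S + 15*t (n(S, t) = 5*((S + t)*3) = 5*(3*S + 3*t) = 15*S + 15*t)
M = -10/3 (M = 1 + (19 - 32*1)/3 = 1 + (19 - 32)/3 = 1 + (⅓)*(-13) = 1 - 13/3 = -10/3 ≈ -3.3333)
M/n(D, -1) = -10/(3*(15*(-67/62) + 15*(-1))) = -10/(3*(-1005/62 - 15)) = -10/(3*(-1935/62)) = -10/3*(-62/1935) = 124/1161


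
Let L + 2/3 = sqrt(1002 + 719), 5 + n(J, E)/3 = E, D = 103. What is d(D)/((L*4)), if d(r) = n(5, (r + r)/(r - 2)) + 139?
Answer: 19713/1563985 + 59139*sqrt(1721)/3127970 ≈ 0.79694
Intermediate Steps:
n(J, E) = -15 + 3*E
L = -2/3 + sqrt(1721) (L = -2/3 + sqrt(1002 + 719) = -2/3 + sqrt(1721) ≈ 40.818)
d(r) = 124 + 6*r/(-2 + r) (d(r) = (-15 + 3*((r + r)/(r - 2))) + 139 = (-15 + 3*((2*r)/(-2 + r))) + 139 = (-15 + 3*(2*r/(-2 + r))) + 139 = (-15 + 6*r/(-2 + r)) + 139 = 124 + 6*r/(-2 + r))
d(D)/((L*4)) = (2*(-124 + 65*103)/(-2 + 103))/(((-2/3 + sqrt(1721))*4)) = (2*(-124 + 6695)/101)/(-8/3 + 4*sqrt(1721)) = (2*(1/101)*6571)/(-8/3 + 4*sqrt(1721)) = 13142/(101*(-8/3 + 4*sqrt(1721)))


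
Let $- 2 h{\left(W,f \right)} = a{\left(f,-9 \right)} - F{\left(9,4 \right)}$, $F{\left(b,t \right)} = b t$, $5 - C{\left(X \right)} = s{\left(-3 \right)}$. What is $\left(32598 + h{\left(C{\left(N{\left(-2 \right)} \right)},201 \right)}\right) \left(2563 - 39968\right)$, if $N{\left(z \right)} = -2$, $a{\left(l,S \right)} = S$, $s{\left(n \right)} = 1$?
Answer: $- \frac{2440339605}{2} \approx -1.2202 \cdot 10^{9}$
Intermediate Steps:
$C{\left(X \right)} = 4$ ($C{\left(X \right)} = 5 - 1 = 4$)
$h{\left(W,f \right)} = \frac{45}{2}$ ($h{\left(W,f \right)} = - \frac{-9 - 9 \cdot 4}{2} = - \frac{-9 - 36}{2} = \left(- \frac{1}{2}\right) \left(-45\right) = \frac{45}{2}$)
$\left(32598 + h{\left(C{\left(N{\left(-2 \right)} \right)},201 \right)}\right) \left(2563 - 39968\right) = \left(32598 + \frac{45}{2}\right) \left(2563 - 39968\right) = \frac{65241}{2} \left(-37405\right) = - \frac{2440339605}{2}$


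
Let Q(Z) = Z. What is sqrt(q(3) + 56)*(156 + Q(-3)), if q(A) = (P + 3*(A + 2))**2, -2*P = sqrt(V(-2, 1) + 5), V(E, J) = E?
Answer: 153*sqrt(1127 - 60*sqrt(3))/2 ≈ 2446.9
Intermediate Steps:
P = -sqrt(3)/2 (P = -sqrt(-2 + 5)/2 = -sqrt(3)/2 ≈ -0.86602)
q(A) = (6 + 3*A - sqrt(3)/2)**2 (q(A) = (-sqrt(3)/2 + 3*(A + 2))**2 = (-sqrt(3)/2 + 3*(2 + A))**2 = (-sqrt(3)/2 + (6 + 3*A))**2 = (6 + 3*A - sqrt(3)/2)**2)
sqrt(q(3) + 56)*(156 + Q(-3)) = sqrt((12 - sqrt(3) + 6*3)**2/4 + 56)*(156 - 3) = sqrt((12 - sqrt(3) + 18)**2/4 + 56)*153 = sqrt((30 - sqrt(3))**2/4 + 56)*153 = sqrt(56 + (30 - sqrt(3))**2/4)*153 = 153*sqrt(56 + (30 - sqrt(3))**2/4)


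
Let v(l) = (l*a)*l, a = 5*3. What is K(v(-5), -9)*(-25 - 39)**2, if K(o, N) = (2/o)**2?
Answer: 16384/140625 ≈ 0.11651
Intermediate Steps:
a = 15
v(l) = 15*l**2 (v(l) = (l*15)*l = (15*l)*l = 15*l**2)
K(o, N) = 4/o**2
K(v(-5), -9)*(-25 - 39)**2 = (4/(15*(-5)**2)**2)*(-25 - 39)**2 = (4/(15*25)**2)*(-64)**2 = (4/375**2)*4096 = (4*(1/140625))*4096 = (4/140625)*4096 = 16384/140625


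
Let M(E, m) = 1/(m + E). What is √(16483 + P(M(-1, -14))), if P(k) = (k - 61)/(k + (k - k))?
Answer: √17399 ≈ 131.91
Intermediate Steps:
M(E, m) = 1/(E + m)
P(k) = (-61 + k)/k (P(k) = (-61 + k)/(k + 0) = (-61 + k)/k)
√(16483 + P(M(-1, -14))) = √(16483 + (-61 + 1/(-1 - 14))/(1/(-1 - 14))) = √(16483 + (-61 + 1/(-15))/(1/(-15))) = √(16483 + (-61 - 1/15)/(-1/15)) = √(16483 - 15*(-916/15)) = √(16483 + 916) = √17399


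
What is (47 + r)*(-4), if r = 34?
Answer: -324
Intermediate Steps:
(47 + r)*(-4) = (47 + 34)*(-4) = 81*(-4) = -324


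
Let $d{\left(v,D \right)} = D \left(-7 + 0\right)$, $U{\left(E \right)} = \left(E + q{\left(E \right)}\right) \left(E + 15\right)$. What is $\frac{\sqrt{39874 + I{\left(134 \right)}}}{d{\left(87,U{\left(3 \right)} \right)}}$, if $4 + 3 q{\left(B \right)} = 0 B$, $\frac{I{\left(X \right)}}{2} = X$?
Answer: $- \frac{\sqrt{40142}}{210} \approx -0.95407$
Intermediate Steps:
$I{\left(X \right)} = 2 X$
$q{\left(B \right)} = - \frac{4}{3}$ ($q{\left(B \right)} = - \frac{4}{3} + \frac{0 B}{3} = - \frac{4}{3} + \frac{1}{3} \cdot 0 = - \frac{4}{3} + 0 = - \frac{4}{3}$)
$U{\left(E \right)} = \left(15 + E\right) \left(- \frac{4}{3} + E\right)$ ($U{\left(E \right)} = \left(E - \frac{4}{3}\right) \left(E + 15\right) = \left(- \frac{4}{3} + E\right) \left(15 + E\right) = \left(15 + E\right) \left(- \frac{4}{3} + E\right)$)
$d{\left(v,D \right)} = - 7 D$ ($d{\left(v,D \right)} = D \left(-7\right) = - 7 D$)
$\frac{\sqrt{39874 + I{\left(134 \right)}}}{d{\left(87,U{\left(3 \right)} \right)}} = \frac{\sqrt{39874 + 2 \cdot 134}}{\left(-7\right) \left(-20 + 3^{2} + \frac{41}{3} \cdot 3\right)} = \frac{\sqrt{39874 + 268}}{\left(-7\right) \left(-20 + 9 + 41\right)} = \frac{\sqrt{40142}}{\left(-7\right) 30} = \frac{\sqrt{40142}}{-210} = \sqrt{40142} \left(- \frac{1}{210}\right) = - \frac{\sqrt{40142}}{210}$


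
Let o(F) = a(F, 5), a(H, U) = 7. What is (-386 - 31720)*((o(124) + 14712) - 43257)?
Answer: 916241028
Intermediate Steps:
o(F) = 7
(-386 - 31720)*((o(124) + 14712) - 43257) = (-386 - 31720)*((7 + 14712) - 43257) = -32106*(14719 - 43257) = -32106*(-28538) = 916241028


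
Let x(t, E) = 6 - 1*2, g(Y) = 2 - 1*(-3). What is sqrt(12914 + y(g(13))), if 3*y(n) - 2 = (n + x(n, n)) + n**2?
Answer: sqrt(12926) ≈ 113.69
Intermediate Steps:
g(Y) = 5 (g(Y) = 2 + 3 = 5)
x(t, E) = 4 (x(t, E) = 6 - 2 = 4)
y(n) = 2 + n/3 + n**2/3 (y(n) = 2/3 + ((n + 4) + n**2)/3 = 2/3 + ((4 + n) + n**2)/3 = 2/3 + (4 + n + n**2)/3 = 2/3 + (4/3 + n/3 + n**2/3) = 2 + n/3 + n**2/3)
sqrt(12914 + y(g(13))) = sqrt(12914 + (2 + (1/3)*5 + (1/3)*5**2)) = sqrt(12914 + (2 + 5/3 + (1/3)*25)) = sqrt(12914 + (2 + 5/3 + 25/3)) = sqrt(12914 + 12) = sqrt(12926)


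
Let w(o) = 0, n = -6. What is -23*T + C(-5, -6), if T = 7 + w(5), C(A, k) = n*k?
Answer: -125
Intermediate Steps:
C(A, k) = -6*k
T = 7 (T = 7 + 0 = 7)
-23*T + C(-5, -6) = -23*7 - 6*(-6) = -161 + 36 = -125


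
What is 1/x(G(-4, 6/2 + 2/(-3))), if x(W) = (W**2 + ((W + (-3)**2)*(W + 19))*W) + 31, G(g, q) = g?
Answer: -1/253 ≈ -0.0039526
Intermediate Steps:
x(W) = 31 + W**2 + W*(9 + W)*(19 + W) (x(W) = (W**2 + ((W + 9)*(19 + W))*W) + 31 = (W**2 + ((9 + W)*(19 + W))*W) + 31 = (W**2 + W*(9 + W)*(19 + W)) + 31 = 31 + W**2 + W*(9 + W)*(19 + W))
1/x(G(-4, 6/2 + 2/(-3))) = 1/(31 + (-4)**3 + 29*(-4)**2 + 171*(-4)) = 1/(31 - 64 + 29*16 - 684) = 1/(31 - 64 + 464 - 684) = 1/(-253) = -1/253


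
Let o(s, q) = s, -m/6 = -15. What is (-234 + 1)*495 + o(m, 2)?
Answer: -115245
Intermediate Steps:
m = 90 (m = -6*(-15) = 90)
(-234 + 1)*495 + o(m, 2) = (-234 + 1)*495 + 90 = -233*495 + 90 = -115335 + 90 = -115245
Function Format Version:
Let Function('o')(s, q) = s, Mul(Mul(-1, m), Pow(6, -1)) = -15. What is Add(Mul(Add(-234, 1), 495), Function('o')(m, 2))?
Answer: -115245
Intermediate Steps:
m = 90 (m = Mul(-6, -15) = 90)
Add(Mul(Add(-234, 1), 495), Function('o')(m, 2)) = Add(Mul(Add(-234, 1), 495), 90) = Add(Mul(-233, 495), 90) = Add(-115335, 90) = -115245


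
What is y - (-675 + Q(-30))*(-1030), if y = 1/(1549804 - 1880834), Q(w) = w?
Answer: -240377434501/331030 ≈ -7.2615e+5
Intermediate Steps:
y = -1/331030 (y = 1/(-331030) = -1/331030 ≈ -3.0209e-6)
y - (-675 + Q(-30))*(-1030) = -1/331030 - (-675 - 30)*(-1030) = -1/331030 - (-705)*(-1030) = -1/331030 - 1*726150 = -1/331030 - 726150 = -240377434501/331030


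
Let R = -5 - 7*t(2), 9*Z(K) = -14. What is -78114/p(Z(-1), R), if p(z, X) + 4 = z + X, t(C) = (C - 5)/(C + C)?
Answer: 2812104/191 ≈ 14723.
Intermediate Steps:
Z(K) = -14/9 (Z(K) = (⅑)*(-14) = -14/9)
t(C) = (-5 + C)/(2*C) (t(C) = (-5 + C)/((2*C)) = (-5 + C)*(1/(2*C)) = (-5 + C)/(2*C))
R = ¼ (R = -5 - 7*(-5 + 2)/(2*2) = -5 - 7*(-3)/(2*2) = -5 - 7*(-¾) = -5 + 21/4 = ¼ ≈ 0.25000)
p(z, X) = -4 + X + z (p(z, X) = -4 + (z + X) = -4 + (X + z) = -4 + X + z)
-78114/p(Z(-1), R) = -78114/(-4 + ¼ - 14/9) = -78114/(-191/36) = -78114*(-36/191) = 2812104/191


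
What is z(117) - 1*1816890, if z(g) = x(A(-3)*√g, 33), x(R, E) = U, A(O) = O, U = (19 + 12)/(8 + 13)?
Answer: -38154659/21 ≈ -1.8169e+6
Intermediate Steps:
U = 31/21 ≈ 1.4762
x(R, E) = 31/21
z(g) = 31/21
z(117) - 1*1816890 = 31/21 - 1*1816890 = 31/21 - 1816890 = -38154659/21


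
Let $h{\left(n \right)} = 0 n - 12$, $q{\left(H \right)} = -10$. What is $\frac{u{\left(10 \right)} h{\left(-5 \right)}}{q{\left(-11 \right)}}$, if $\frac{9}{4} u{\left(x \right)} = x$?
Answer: $\frac{16}{3} \approx 5.3333$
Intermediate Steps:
$h{\left(n \right)} = -12$ ($h{\left(n \right)} = 0 - 12 = -12$)
$u{\left(x \right)} = \frac{4 x}{9}$
$\frac{u{\left(10 \right)} h{\left(-5 \right)}}{q{\left(-11 \right)}} = \frac{\frac{4}{9} \cdot 10 \left(-12\right)}{-10} = \frac{40}{9} \left(-12\right) \left(- \frac{1}{10}\right) = \left(- \frac{160}{3}\right) \left(- \frac{1}{10}\right) = \frac{16}{3}$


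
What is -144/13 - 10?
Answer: -274/13 ≈ -21.077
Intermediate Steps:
-144/13 - 10 = -274/13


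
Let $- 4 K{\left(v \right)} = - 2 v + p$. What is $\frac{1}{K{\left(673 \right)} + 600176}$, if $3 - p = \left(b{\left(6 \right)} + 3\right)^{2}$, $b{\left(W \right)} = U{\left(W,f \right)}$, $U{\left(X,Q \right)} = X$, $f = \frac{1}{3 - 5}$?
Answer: $\frac{1}{600532} \approx 1.6652 \cdot 10^{-6}$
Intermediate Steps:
$f = - \frac{1}{2}$ ($f = \frac{1}{-2} = - \frac{1}{2} \approx -0.5$)
$b{\left(W \right)} = W$
$p = -78$ ($p = 3 - \left(6 + 3\right)^{2} = 3 - 9^{2} = 3 - 81 = -78$)
$K{\left(v \right)} = \frac{39}{2} + \frac{v}{2}$ ($K{\left(v \right)} = - \frac{- 2 v - 78}{4} = - \frac{-78 - 2 v}{4} = \frac{39}{2} + \frac{v}{2}$)
$\frac{1}{K{\left(673 \right)} + 600176} = \frac{1}{\left(\frac{39}{2} + \frac{1}{2} \cdot 673\right) + 600176} = \frac{1}{\left(\frac{39}{2} + \frac{673}{2}\right) + 600176} = \frac{1}{356 + 600176} = \frac{1}{600532}$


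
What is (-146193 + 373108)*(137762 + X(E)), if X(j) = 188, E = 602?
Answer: 31302924250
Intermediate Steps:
(-146193 + 373108)*(137762 + X(E)) = (-146193 + 373108)*(137762 + 188) = 226915*137950 = 31302924250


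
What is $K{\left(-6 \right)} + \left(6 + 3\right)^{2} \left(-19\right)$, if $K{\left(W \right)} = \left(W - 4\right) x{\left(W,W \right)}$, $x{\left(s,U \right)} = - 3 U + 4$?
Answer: $-1759$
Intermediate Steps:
$x{\left(s,U \right)} = 4 - 3 U$
$K{\left(W \right)} = \left(-4 + W\right) \left(4 - 3 W\right)$ ($K{\left(W \right)} = \left(W - 4\right) \left(4 - 3 W\right) = \left(-4 + W\right) \left(4 - 3 W\right)$)
$K{\left(-6 \right)} + \left(6 + 3\right)^{2} \left(-19\right) = - \left(-4 - 6\right) \left(-4 + 3 \left(-6\right)\right) + \left(6 + 3\right)^{2} \left(-19\right) = \left(-1\right) \left(-10\right) \left(-4 - 18\right) + 9^{2} \left(-19\right) = \left(-1\right) \left(-10\right) \left(-22\right) + 81 \left(-19\right) = -220 - 1539 = -1759$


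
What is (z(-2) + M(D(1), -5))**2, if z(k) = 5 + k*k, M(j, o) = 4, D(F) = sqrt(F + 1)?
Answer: 169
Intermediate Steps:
D(F) = sqrt(1 + F)
z(k) = 5 + k**2
(z(-2) + M(D(1), -5))**2 = ((5 + (-2)**2) + 4)**2 = ((5 + 4) + 4)**2 = (9 + 4)**2 = 13**2 = 169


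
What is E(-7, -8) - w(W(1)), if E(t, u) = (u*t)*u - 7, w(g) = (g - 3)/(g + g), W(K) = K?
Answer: -454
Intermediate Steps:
w(g) = (-3 + g)/(2*g) (w(g) = (-3 + g)/((2*g)) = (-3 + g)*(1/(2*g)) = (-3 + g)/(2*g))
E(t, u) = -7 + t*u² (E(t, u) = (t*u)*u - 7 = t*u² - 7 = -7 + t*u²)
E(-7, -8) - w(W(1)) = (-7 - 7*(-8)²) - (-3 + 1)/(2*1) = (-7 - 7*64) - (-2)/2 = (-7 - 448) - 1*(-1) = -455 + 1 = -454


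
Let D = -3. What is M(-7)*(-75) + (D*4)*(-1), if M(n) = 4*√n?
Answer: 12 - 300*I*√7 ≈ 12.0 - 793.73*I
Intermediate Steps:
M(-7)*(-75) + (D*4)*(-1) = (4*√(-7))*(-75) - 3*4*(-1) = (4*(I*√7))*(-75) - 12*(-1) = (4*I*√7)*(-75) + 12 = -300*I*√7 + 12 = 12 - 300*I*√7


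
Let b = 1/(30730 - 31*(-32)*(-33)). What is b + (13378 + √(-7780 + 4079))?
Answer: 26836267/2006 + I*√3701 ≈ 13378.0 + 60.836*I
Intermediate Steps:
b = -1/2006 (b = 1/(30730 + 992*(-33)) = 1/(30730 - 32736) = 1/(-2006) = -1/2006 ≈ -0.00049850)
b + (13378 + √(-7780 + 4079)) = -1/2006 + (13378 + √(-7780 + 4079)) = -1/2006 + (13378 + √(-3701)) = -1/2006 + (13378 + I*√3701) = 26836267/2006 + I*√3701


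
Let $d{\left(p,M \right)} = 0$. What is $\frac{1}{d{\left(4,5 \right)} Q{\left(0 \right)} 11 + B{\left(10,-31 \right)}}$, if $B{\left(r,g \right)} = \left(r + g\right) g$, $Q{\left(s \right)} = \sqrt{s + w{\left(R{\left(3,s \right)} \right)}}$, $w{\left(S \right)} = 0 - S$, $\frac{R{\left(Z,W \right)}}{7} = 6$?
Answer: $\frac{1}{651} \approx 0.0015361$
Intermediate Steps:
$R{\left(Z,W \right)} = 42$ ($R{\left(Z,W \right)} = 7 \cdot 6 = 42$)
$w{\left(S \right)} = - S$
$Q{\left(s \right)} = \sqrt{-42 + s}$ ($Q{\left(s \right)} = \sqrt{s - 42} = \sqrt{-42 + s}$)
$B{\left(r,g \right)} = g \left(g + r\right)$ ($B{\left(r,g \right)} = \left(g + r\right) g = g \left(g + r\right)$)
$\frac{1}{d{\left(4,5 \right)} Q{\left(0 \right)} 11 + B{\left(10,-31 \right)}} = \frac{1}{0 \sqrt{-42 + 0} \cdot 11 - 31 \left(-31 + 10\right)} = \frac{1}{0 \sqrt{-42} \cdot 11 - -651} = \frac{1}{0 i \sqrt{42} \cdot 11 + 651} = \frac{1}{0 \cdot 11 + 651} = \frac{1}{0 + 651} = \frac{1}{651}$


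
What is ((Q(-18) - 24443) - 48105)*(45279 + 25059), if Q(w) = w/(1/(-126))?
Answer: -4943354640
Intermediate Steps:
Q(w) = -126*w (Q(w) = w/(-1/126) = w*(-126) = -126*w)
((Q(-18) - 24443) - 48105)*(45279 + 25059) = ((-126*(-18) - 24443) - 48105)*(45279 + 25059) = ((2268 - 24443) - 48105)*70338 = (-22175 - 48105)*70338 = -70280*70338 = -4943354640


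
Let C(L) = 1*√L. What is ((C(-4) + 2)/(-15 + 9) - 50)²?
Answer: (151 + I)²/9 ≈ 2533.3 + 33.556*I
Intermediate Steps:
C(L) = √L
((C(-4) + 2)/(-15 + 9) - 50)² = ((√(-4) + 2)/(-15 + 9) - 50)² = ((2*I + 2)/(-6) - 50)² = ((2 + 2*I)*(-⅙) - 50)² = ((-⅓ - I/3) - 50)² = (-151/3 - I/3)²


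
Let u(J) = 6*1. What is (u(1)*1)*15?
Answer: 90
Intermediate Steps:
u(J) = 6
(u(1)*1)*15 = (6*1)*15 = 6*15 = 90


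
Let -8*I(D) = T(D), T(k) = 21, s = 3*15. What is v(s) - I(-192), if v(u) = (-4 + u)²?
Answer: 13469/8 ≈ 1683.6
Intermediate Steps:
s = 45
I(D) = -21/8 (I(D) = -⅛*21 = -21/8)
v(s) - I(-192) = (-4 + 45)² - 1*(-21/8) = 41² + 21/8 = 1681 + 21/8 = 13469/8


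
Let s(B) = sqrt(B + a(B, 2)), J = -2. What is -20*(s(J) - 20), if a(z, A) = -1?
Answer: 400 - 20*I*sqrt(3) ≈ 400.0 - 34.641*I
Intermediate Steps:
s(B) = sqrt(-1 + B) (s(B) = sqrt(B - 1) = sqrt(-1 + B))
-20*(s(J) - 20) = -20*(sqrt(-1 - 2) - 20) = -20*(sqrt(-3) - 20) = -20*(I*sqrt(3) - 20) = -20*(-20 + I*sqrt(3)) = 400 - 20*I*sqrt(3)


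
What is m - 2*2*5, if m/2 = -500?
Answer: -1020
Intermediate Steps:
m = -1000 (m = 2*(-500) = -1000)
m - 2*2*5 = -1000 - 2*2*5 = -1000 - 4*5 = -1000 - 20 = -1020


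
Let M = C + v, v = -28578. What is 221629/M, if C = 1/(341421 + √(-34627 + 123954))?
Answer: -738309651954695858859/95201499945399002101 + 1551403*√1823/95201499945399002101 ≈ -7.7552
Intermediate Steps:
C = 1/(341421 + 7*√1823) (C = 1/(341421 + √89327) = 1/(341421 + 7*√1823) ≈ 2.9264e-6)
M = -3331286302580871/116568209914 - 7*√1823/116568209914 (M = (341421/116568209914 - 7*√1823/116568209914) - 28578 = -3331286302580871/116568209914 - 7*√1823/116568209914 ≈ -28578.)
221629/M = 221629/(-3331286302580871/116568209914 - 7*√1823/116568209914)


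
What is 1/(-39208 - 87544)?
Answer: -1/126752 ≈ -7.8894e-6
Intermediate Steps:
1/(-39208 - 87544) = 1/(-126752) = -1/126752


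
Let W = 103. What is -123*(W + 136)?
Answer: -29397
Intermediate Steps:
-123*(W + 136) = -123*(103 + 136) = -123*239 = -29397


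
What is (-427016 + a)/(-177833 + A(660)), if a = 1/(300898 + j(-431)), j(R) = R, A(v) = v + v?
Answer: 128304216471/53036331571 ≈ 2.4192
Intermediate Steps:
A(v) = 2*v
a = 1/300467 (a = 1/(300898 - 431) = 1/300467 ≈ 3.3282e-6)
(-427016 + a)/(-177833 + A(660)) = (-427016 + 1/300467)/(-177833 + 2*660) = -128304216471/(300467*(-177833 + 1320)) = -128304216471/300467/(-176513) = -128304216471/300467*(-1/176513) = 128304216471/53036331571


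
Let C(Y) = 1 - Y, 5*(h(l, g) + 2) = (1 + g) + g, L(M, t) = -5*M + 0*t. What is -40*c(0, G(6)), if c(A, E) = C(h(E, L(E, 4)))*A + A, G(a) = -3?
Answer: 0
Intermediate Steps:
L(M, t) = -5*M (L(M, t) = -5*M + 0 = -5*M)
h(l, g) = -9/5 + 2*g/5 (h(l, g) = -2 + ((1 + g) + g)/5 = -2 + (1 + 2*g)/5 = -2 + (⅕ + 2*g/5) = -9/5 + 2*g/5)
c(A, E) = A + A*(14/5 + 2*E) (c(A, E) = (1 - (-9/5 + 2*(-5*E)/5))*A + A = (1 - (-9/5 - 2*E))*A + A = (1 + (9/5 + 2*E))*A + A = (14/5 + 2*E)*A + A = A*(14/5 + 2*E) + A = A + A*(14/5 + 2*E))
-40*c(0, G(6)) = -8*0*(19 + 10*(-3)) = -8*0*(19 - 30) = -8*0*(-11) = -40*0 = 0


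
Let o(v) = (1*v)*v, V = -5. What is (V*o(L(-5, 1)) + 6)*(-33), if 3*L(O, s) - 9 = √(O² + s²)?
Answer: 5291/3 + 330*√26 ≈ 3446.3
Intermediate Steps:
L(O, s) = 3 + √(O² + s²)/3
o(v) = v² (o(v) = v*v = v²)
(V*o(L(-5, 1)) + 6)*(-33) = (-5*(3 + √((-5)² + 1²)/3)² + 6)*(-33) = (-5*(3 + √(25 + 1)/3)² + 6)*(-33) = (-5*(3 + √26/3)² + 6)*(-33) = (6 - 5*(3 + √26/3)²)*(-33) = -198 + 165*(3 + √26/3)²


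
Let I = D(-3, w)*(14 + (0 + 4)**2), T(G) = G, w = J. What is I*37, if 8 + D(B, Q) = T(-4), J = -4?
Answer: -13320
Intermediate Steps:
w = -4
D(B, Q) = -12 (D(B, Q) = -8 - 4 = -12)
I = -360 (I = -12*(14 + (0 + 4)**2) = -12*(14 + 4**2) = -12*(14 + 16) = -12*30 = -360)
I*37 = -360*37 = -13320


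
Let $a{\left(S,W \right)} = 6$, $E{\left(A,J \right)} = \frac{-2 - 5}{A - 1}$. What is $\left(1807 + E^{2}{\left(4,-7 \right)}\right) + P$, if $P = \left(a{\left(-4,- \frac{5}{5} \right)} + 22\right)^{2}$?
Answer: $\frac{23368}{9} \approx 2596.4$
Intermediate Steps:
$E{\left(A,J \right)} = - \frac{7}{-1 + A}$
$P = 784$ ($P = \left(6 + 22\right)^{2} = 28^{2} = 784$)
$\left(1807 + E^{2}{\left(4,-7 \right)}\right) + P = \left(1807 + \left(- \frac{7}{-1 + 4}\right)^{2}\right) + 784 = \left(1807 + \left(- \frac{7}{3}\right)^{2}\right) + 784 = \left(1807 + \frac{49}{9}\right) + 784 = \frac{16312}{9} + 784 = \frac{23368}{9}$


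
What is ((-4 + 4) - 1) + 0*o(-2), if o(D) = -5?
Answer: -1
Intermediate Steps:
((-4 + 4) - 1) + 0*o(-2) = ((-4 + 4) - 1) + 0*(-5) = (0 - 1) + 0 = -1 + 0 = -1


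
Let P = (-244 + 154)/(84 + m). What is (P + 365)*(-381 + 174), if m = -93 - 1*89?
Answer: -3711510/49 ≈ -75745.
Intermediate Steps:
m = -182 (m = -93 - 89 = -182)
P = 45/49 (P = (-244 + 154)/(84 - 182) = -90/(-98) = -90*(-1/98) = 45/49 ≈ 0.91837)
(P + 365)*(-381 + 174) = (45/49 + 365)*(-381 + 174) = (17930/49)*(-207) = -3711510/49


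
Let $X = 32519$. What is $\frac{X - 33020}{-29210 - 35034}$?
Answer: $\frac{501}{64244} \approx 0.0077984$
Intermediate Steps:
$\frac{X - 33020}{-29210 - 35034} = \frac{32519 - 33020}{-29210 - 35034} = - \frac{501}{-64244} = \left(-501\right) \left(- \frac{1}{64244}\right) = \frac{501}{64244}$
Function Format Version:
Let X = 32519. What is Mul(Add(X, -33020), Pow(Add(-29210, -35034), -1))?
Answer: Rational(501, 64244) ≈ 0.0077984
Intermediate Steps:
Mul(Add(X, -33020), Pow(Add(-29210, -35034), -1)) = Mul(Add(32519, -33020), Pow(Add(-29210, -35034), -1)) = Mul(-501, Pow(-64244, -1)) = Mul(-501, Rational(-1, 64244)) = Rational(501, 64244)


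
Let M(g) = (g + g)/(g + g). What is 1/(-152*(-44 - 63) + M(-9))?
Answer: 1/16265 ≈ 6.1482e-5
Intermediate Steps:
M(g) = 1 (M(g) = (2*g)/((2*g)) = (2*g)*(1/(2*g)) = 1)
1/(-152*(-44 - 63) + M(-9)) = 1/(-152*(-44 - 63) + 1) = 1/(-152*(-107) + 1) = 1/(16264 + 1) = 1/16265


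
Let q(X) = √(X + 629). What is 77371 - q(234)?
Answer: 77371 - √863 ≈ 77342.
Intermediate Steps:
q(X) = √(629 + X)
77371 - q(234) = 77371 - √(629 + 234) = 77371 - √863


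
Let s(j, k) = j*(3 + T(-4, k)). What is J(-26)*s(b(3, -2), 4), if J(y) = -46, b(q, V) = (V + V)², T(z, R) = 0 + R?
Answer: -5152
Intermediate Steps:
T(z, R) = R
b(q, V) = 4*V² (b(q, V) = (2*V)² = 4*V²)
s(j, k) = j*(3 + k)
J(-26)*s(b(3, -2), 4) = -46*4*(-2)²*(3 + 4) = -46*4*4*7 = -736*7 = -46*112 = -5152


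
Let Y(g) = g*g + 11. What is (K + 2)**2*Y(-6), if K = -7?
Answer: 1175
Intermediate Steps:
Y(g) = 11 + g**2 (Y(g) = g**2 + 11 = 11 + g**2)
(K + 2)**2*Y(-6) = (-7 + 2)**2*(11 + (-6)**2) = (-5)**2*(11 + 36) = 25*47 = 1175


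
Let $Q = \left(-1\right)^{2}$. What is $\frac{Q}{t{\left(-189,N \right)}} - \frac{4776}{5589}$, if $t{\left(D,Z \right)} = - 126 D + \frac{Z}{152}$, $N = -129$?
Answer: $- \frac{1920706144}{2247770979} \approx -0.85449$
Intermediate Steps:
$t{\left(D,Z \right)} = - 126 D + \frac{Z}{152}$ ($t{\left(D,Z \right)} = - 126 D + Z \frac{1}{152} = - 126 D + \frac{Z}{152}$)
$Q = 1$
$\frac{Q}{t{\left(-189,N \right)}} - \frac{4776}{5589} = 1 \frac{1}{\left(-126\right) \left(-189\right) + \frac{1}{152} \left(-129\right)} - \frac{4776}{5589} = 1 \frac{1}{23814 - \frac{129}{152}} - \frac{1592}{1863} = 1 \frac{1}{\frac{3619599}{152}} - \frac{1592}{1863} = 1 \cdot \frac{152}{3619599} - \frac{1592}{1863} = \frac{152}{3619599} - \frac{1592}{1863} = - \frac{1920706144}{2247770979}$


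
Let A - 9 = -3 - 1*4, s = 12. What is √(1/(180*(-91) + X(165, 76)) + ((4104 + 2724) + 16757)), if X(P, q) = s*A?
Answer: √1577357343051/8178 ≈ 153.57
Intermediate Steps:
A = 2 (A = 9 + (-3 - 1*4) = 9 + (-3 - 4) = 9 - 7 = 2)
X(P, q) = 24 (X(P, q) = 12*2 = 24)
√(1/(180*(-91) + X(165, 76)) + ((4104 + 2724) + 16757)) = √(1/(180*(-91) + 24) + ((4104 + 2724) + 16757)) = √(1/(-16380 + 24) + (6828 + 16757)) = √(1/(-16356) + 23585) = √(-1/16356 + 23585) = √(385756259/16356) = √1577357343051/8178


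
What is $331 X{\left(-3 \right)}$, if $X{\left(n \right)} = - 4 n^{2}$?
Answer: $-11916$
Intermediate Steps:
$331 X{\left(-3 \right)} = 331 \left(- 4 \left(-3\right)^{2}\right) = 331 \left(\left(-4\right) 9\right) = 331 \left(-36\right) = -11916$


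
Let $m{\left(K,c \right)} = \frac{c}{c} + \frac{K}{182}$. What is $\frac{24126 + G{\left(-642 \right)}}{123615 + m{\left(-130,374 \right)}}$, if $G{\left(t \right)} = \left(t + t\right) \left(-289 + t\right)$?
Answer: $\frac{8536710}{865307} \approx 9.8655$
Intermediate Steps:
$G{\left(t \right)} = 2 t \left(-289 + t\right)$
$m{\left(K,c \right)} = 1 + \frac{K}{182}$ ($m{\left(K,c \right)} = 1 + K \frac{1}{182} = 1 + \frac{K}{182}$)
$\frac{24126 + G{\left(-642 \right)}}{123615 + m{\left(-130,374 \right)}} = \frac{24126 + 2 \left(-642\right) \left(-289 - 642\right)}{123615 + \left(1 + \frac{1}{182} \left(-130\right)\right)} = \frac{24126 + 2 \left(-642\right) \left(-931\right)}{123615 + \left(1 - \frac{5}{7}\right)} = \frac{24126 + 1195404}{123615 + \frac{2}{7}} = \frac{1219530}{\frac{865307}{7}} = 1219530 \cdot \frac{7}{865307} = \frac{8536710}{865307}$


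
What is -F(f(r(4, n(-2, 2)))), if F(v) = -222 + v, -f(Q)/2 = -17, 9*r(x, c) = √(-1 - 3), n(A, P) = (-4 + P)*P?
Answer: 188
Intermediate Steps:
n(A, P) = P*(-4 + P)
r(x, c) = 2*I/9 (r(x, c) = √(-1 - 3)/9 = √(-4)/9 = (2*I)/9 = 2*I/9)
f(Q) = 34 (f(Q) = -2*(-17) = 34)
-F(f(r(4, n(-2, 2)))) = -(-222 + 34) = -1*(-188) = 188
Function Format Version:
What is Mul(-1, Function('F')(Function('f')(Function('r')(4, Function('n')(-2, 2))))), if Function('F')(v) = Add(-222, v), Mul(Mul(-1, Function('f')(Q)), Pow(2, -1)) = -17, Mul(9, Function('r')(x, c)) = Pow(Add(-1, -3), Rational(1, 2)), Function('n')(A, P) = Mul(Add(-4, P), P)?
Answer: 188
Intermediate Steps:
Function('n')(A, P) = Mul(P, Add(-4, P))
Function('r')(x, c) = Mul(Rational(2, 9), I) (Function('r')(x, c) = Mul(Rational(1, 9), Pow(Add(-1, -3), Rational(1, 2))) = Mul(Rational(1, 9), Pow(-4, Rational(1, 2))) = Mul(Rational(1, 9), Mul(2, I)) = Mul(Rational(2, 9), I))
Function('f')(Q) = 34 (Function('f')(Q) = Mul(-2, -17) = 34)
Mul(-1, Function('F')(Function('f')(Function('r')(4, Function('n')(-2, 2))))) = Mul(-1, Add(-222, 34)) = Mul(-1, -188) = 188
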